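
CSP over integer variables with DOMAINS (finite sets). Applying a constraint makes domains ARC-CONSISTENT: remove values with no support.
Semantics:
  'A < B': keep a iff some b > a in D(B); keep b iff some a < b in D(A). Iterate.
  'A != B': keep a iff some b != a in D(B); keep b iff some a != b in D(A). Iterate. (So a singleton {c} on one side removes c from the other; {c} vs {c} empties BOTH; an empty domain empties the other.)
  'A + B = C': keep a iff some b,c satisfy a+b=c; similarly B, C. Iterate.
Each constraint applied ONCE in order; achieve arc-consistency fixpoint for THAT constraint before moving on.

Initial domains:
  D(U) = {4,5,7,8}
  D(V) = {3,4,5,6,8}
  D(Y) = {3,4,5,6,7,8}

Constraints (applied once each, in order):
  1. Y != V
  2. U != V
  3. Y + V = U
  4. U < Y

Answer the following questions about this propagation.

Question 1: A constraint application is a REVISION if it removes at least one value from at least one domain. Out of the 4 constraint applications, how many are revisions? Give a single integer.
Answer: 2

Derivation:
Constraint 1 (Y != V) on D(Y)={3,4,5,6,7,8} D(V)={3,4,5,6,8}: no change => not a revision
Constraint 2 (U != V) on D(U)={4,5,7,8} D(V)={3,4,5,6,8}: no change => not a revision
Constraint 3 (Y + V = U) on D(Y)={3,4,5,6,7,8} D(V)={3,4,5,6,8} D(U)={4,5,7,8}: Y {3,4,5,6,7,8}->{3,4,5}; V {3,4,5,6,8}->{3,4,5}; U {4,5,7,8}->{7,8} => REVISION
Constraint 4 (U < Y) on D(U)={7,8} D(Y)={3,4,5}: U {7,8}->{}; Y {3,4,5}->{} => REVISION
Total revisions = 2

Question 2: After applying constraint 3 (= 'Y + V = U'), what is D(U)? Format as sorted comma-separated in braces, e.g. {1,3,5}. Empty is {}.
Constraint 1 (Y != V) on D(Y)={3,4,5,6,7,8} D(V)={3,4,5,6,8}: no change
Constraint 2 (U != V) on D(U)={4,5,7,8} D(V)={3,4,5,6,8}: no change
Constraint 3 (Y + V = U) on D(Y)={3,4,5,6,7,8} D(V)={3,4,5,6,8} D(U)={4,5,7,8}: Y {3,4,5,6,7,8}->{3,4,5}; V {3,4,5,6,8}->{3,4,5}; U {4,5,7,8}->{7,8}
So after constraint 3: D(U) = {7,8}

Answer: {7,8}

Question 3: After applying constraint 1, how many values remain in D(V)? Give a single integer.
Constraint 1 (Y != V) on D(Y)={3,4,5,6,7,8} D(V)={3,4,5,6,8}: no change
So after constraint 1: D(V)={3,4,5,6,8}, size = 5

Answer: 5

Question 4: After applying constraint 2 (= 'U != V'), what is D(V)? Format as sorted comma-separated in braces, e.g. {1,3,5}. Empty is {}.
Answer: {3,4,5,6,8}

Derivation:
Constraint 1 (Y != V) on D(Y)={3,4,5,6,7,8} D(V)={3,4,5,6,8}: no change
Constraint 2 (U != V) on D(U)={4,5,7,8} D(V)={3,4,5,6,8}: no change
So after constraint 2: D(V) = {3,4,5,6,8}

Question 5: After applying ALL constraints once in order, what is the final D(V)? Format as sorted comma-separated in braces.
Answer: {3,4,5}

Derivation:
Constraint 1 (Y != V) on D(Y)={3,4,5,6,7,8} D(V)={3,4,5,6,8}: no change
Constraint 2 (U != V) on D(U)={4,5,7,8} D(V)={3,4,5,6,8}: no change
Constraint 3 (Y + V = U) on D(Y)={3,4,5,6,7,8} D(V)={3,4,5,6,8} D(U)={4,5,7,8}: Y {3,4,5,6,7,8}->{3,4,5}; V {3,4,5,6,8}->{3,4,5}; U {4,5,7,8}->{7,8}
Constraint 4 (U < Y) on D(U)={7,8} D(Y)={3,4,5}: U {7,8}->{}; Y {3,4,5}->{}
So after all 4 constraints: D(V) = {3,4,5}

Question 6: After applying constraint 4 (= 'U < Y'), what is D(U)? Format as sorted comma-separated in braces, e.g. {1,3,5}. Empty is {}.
Constraint 1 (Y != V) on D(Y)={3,4,5,6,7,8} D(V)={3,4,5,6,8}: no change
Constraint 2 (U != V) on D(U)={4,5,7,8} D(V)={3,4,5,6,8}: no change
Constraint 3 (Y + V = U) on D(Y)={3,4,5,6,7,8} D(V)={3,4,5,6,8} D(U)={4,5,7,8}: Y {3,4,5,6,7,8}->{3,4,5}; V {3,4,5,6,8}->{3,4,5}; U {4,5,7,8}->{7,8}
Constraint 4 (U < Y) on D(U)={7,8} D(Y)={3,4,5}: U {7,8}->{}; Y {3,4,5}->{}
So after constraint 4: D(U) = {}

Answer: {}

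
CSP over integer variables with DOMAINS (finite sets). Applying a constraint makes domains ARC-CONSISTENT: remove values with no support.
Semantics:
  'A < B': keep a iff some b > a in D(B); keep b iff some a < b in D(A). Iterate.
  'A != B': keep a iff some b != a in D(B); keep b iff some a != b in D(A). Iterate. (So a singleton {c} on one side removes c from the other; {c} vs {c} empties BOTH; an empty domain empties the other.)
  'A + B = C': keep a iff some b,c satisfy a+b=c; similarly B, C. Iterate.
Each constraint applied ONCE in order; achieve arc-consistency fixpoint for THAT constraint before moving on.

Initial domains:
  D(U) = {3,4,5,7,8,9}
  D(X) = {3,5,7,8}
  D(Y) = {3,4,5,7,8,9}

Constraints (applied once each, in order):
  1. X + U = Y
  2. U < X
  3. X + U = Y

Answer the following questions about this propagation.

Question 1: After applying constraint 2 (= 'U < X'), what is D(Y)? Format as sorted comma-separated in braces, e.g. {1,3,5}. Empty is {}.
Constraint 1 (X + U = Y) on D(X)={3,5,7,8} D(U)={3,4,5,7,8,9} D(Y)={3,4,5,7,8,9}: X {3,5,7,8}->{3,5}; U {3,4,5,7,8,9}->{3,4,5}; Y {3,4,5,7,8,9}->{7,8,9}
Constraint 2 (U < X) on D(U)={3,4,5} D(X)={3,5}: U {3,4,5}->{3,4}; X {3,5}->{5}
So after constraint 2: D(Y) = {7,8,9}

Answer: {7,8,9}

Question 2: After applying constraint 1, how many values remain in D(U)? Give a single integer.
Answer: 3

Derivation:
Constraint 1 (X + U = Y) on D(X)={3,5,7,8} D(U)={3,4,5,7,8,9} D(Y)={3,4,5,7,8,9}: X {3,5,7,8}->{3,5}; U {3,4,5,7,8,9}->{3,4,5}; Y {3,4,5,7,8,9}->{7,8,9}
So after constraint 1: D(U)={3,4,5}, size = 3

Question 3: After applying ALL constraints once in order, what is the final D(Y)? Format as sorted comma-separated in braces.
Answer: {8,9}

Derivation:
Constraint 1 (X + U = Y) on D(X)={3,5,7,8} D(U)={3,4,5,7,8,9} D(Y)={3,4,5,7,8,9}: X {3,5,7,8}->{3,5}; U {3,4,5,7,8,9}->{3,4,5}; Y {3,4,5,7,8,9}->{7,8,9}
Constraint 2 (U < X) on D(U)={3,4,5} D(X)={3,5}: U {3,4,5}->{3,4}; X {3,5}->{5}
Constraint 3 (X + U = Y) on D(X)={5} D(U)={3,4} D(Y)={7,8,9}: Y {7,8,9}->{8,9}
So after all 3 constraints: D(Y) = {8,9}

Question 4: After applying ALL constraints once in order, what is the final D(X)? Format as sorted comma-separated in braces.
Answer: {5}

Derivation:
Constraint 1 (X + U = Y) on D(X)={3,5,7,8} D(U)={3,4,5,7,8,9} D(Y)={3,4,5,7,8,9}: X {3,5,7,8}->{3,5}; U {3,4,5,7,8,9}->{3,4,5}; Y {3,4,5,7,8,9}->{7,8,9}
Constraint 2 (U < X) on D(U)={3,4,5} D(X)={3,5}: U {3,4,5}->{3,4}; X {3,5}->{5}
Constraint 3 (X + U = Y) on D(X)={5} D(U)={3,4} D(Y)={7,8,9}: Y {7,8,9}->{8,9}
So after all 3 constraints: D(X) = {5}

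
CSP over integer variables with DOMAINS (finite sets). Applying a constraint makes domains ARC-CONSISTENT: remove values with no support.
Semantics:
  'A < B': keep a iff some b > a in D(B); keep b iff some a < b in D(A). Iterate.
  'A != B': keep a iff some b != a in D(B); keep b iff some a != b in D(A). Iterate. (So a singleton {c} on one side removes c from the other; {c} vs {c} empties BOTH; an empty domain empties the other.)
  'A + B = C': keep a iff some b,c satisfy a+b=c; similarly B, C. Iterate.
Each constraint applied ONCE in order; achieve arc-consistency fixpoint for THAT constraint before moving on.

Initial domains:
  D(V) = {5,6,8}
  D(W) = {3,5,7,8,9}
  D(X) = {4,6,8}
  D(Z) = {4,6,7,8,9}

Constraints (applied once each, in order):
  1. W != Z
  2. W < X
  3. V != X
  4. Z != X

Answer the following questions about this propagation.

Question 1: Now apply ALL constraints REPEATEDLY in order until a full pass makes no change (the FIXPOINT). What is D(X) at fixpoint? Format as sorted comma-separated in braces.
pass 0 (initial): D(X)={4,6,8}
pass 1: W {3,5,7,8,9}->{3,5,7}
pass 2: no change
Fixpoint after 2 passes: D(X) = {4,6,8}

Answer: {4,6,8}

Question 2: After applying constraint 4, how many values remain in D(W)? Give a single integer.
Answer: 3

Derivation:
Constraint 1 (W != Z) on D(W)={3,5,7,8,9} D(Z)={4,6,7,8,9}: no change
Constraint 2 (W < X) on D(W)={3,5,7,8,9} D(X)={4,6,8}: W {3,5,7,8,9}->{3,5,7}
Constraint 3 (V != X) on D(V)={5,6,8} D(X)={4,6,8}: no change
Constraint 4 (Z != X) on D(Z)={4,6,7,8,9} D(X)={4,6,8}: no change
So after constraint 4: D(W)={3,5,7}, size = 3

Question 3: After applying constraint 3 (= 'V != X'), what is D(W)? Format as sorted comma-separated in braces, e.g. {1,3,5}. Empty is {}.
Answer: {3,5,7}

Derivation:
Constraint 1 (W != Z) on D(W)={3,5,7,8,9} D(Z)={4,6,7,8,9}: no change
Constraint 2 (W < X) on D(W)={3,5,7,8,9} D(X)={4,6,8}: W {3,5,7,8,9}->{3,5,7}
Constraint 3 (V != X) on D(V)={5,6,8} D(X)={4,6,8}: no change
So after constraint 3: D(W) = {3,5,7}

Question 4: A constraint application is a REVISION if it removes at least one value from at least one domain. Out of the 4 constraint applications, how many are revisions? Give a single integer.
Answer: 1

Derivation:
Constraint 1 (W != Z) on D(W)={3,5,7,8,9} D(Z)={4,6,7,8,9}: no change => not a revision
Constraint 2 (W < X) on D(W)={3,5,7,8,9} D(X)={4,6,8}: W {3,5,7,8,9}->{3,5,7} => REVISION
Constraint 3 (V != X) on D(V)={5,6,8} D(X)={4,6,8}: no change => not a revision
Constraint 4 (Z != X) on D(Z)={4,6,7,8,9} D(X)={4,6,8}: no change => not a revision
Total revisions = 1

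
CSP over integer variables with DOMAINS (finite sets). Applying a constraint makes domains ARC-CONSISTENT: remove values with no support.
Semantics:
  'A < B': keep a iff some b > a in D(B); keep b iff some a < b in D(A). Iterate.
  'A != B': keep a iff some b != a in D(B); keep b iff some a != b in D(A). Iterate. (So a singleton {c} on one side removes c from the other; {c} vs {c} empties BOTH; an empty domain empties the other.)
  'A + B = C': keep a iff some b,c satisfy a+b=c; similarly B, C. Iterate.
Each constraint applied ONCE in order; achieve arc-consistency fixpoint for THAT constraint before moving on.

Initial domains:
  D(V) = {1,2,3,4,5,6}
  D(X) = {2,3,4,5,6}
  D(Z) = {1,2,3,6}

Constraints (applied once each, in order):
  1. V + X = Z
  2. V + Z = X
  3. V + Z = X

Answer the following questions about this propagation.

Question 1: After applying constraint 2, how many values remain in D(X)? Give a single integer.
Answer: 2

Derivation:
Constraint 1 (V + X = Z) on D(V)={1,2,3,4,5,6} D(X)={2,3,4,5,6} D(Z)={1,2,3,6}: V {1,2,3,4,5,6}->{1,2,3,4}; X {2,3,4,5,6}->{2,3,4,5}; Z {1,2,3,6}->{3,6}
Constraint 2 (V + Z = X) on D(V)={1,2,3,4} D(Z)={3,6} D(X)={2,3,4,5}: V {1,2,3,4}->{1,2}; Z {3,6}->{3}; X {2,3,4,5}->{4,5}
So after constraint 2: D(X)={4,5}, size = 2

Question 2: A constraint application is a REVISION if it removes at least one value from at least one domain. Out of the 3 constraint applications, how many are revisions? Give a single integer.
Constraint 1 (V + X = Z) on D(V)={1,2,3,4,5,6} D(X)={2,3,4,5,6} D(Z)={1,2,3,6}: V {1,2,3,4,5,6}->{1,2,3,4}; X {2,3,4,5,6}->{2,3,4,5}; Z {1,2,3,6}->{3,6} => REVISION
Constraint 2 (V + Z = X) on D(V)={1,2,3,4} D(Z)={3,6} D(X)={2,3,4,5}: V {1,2,3,4}->{1,2}; Z {3,6}->{3}; X {2,3,4,5}->{4,5} => REVISION
Constraint 3 (V + Z = X) on D(V)={1,2} D(Z)={3} D(X)={4,5}: no change => not a revision
Total revisions = 2

Answer: 2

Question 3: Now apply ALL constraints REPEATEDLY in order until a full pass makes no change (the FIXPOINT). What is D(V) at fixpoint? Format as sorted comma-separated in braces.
Answer: {}

Derivation:
pass 0 (initial): D(V)={1,2,3,4,5,6}
pass 1: V {1,2,3,4,5,6}->{1,2}; X {2,3,4,5,6}->{4,5}; Z {1,2,3,6}->{3}
pass 2: V {1,2}->{}; X {4,5}->{}; Z {3}->{}
pass 3: no change
Fixpoint after 3 passes: D(V) = {}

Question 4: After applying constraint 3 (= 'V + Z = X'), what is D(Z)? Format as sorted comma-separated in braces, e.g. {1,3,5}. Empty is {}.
Answer: {3}

Derivation:
Constraint 1 (V + X = Z) on D(V)={1,2,3,4,5,6} D(X)={2,3,4,5,6} D(Z)={1,2,3,6}: V {1,2,3,4,5,6}->{1,2,3,4}; X {2,3,4,5,6}->{2,3,4,5}; Z {1,2,3,6}->{3,6}
Constraint 2 (V + Z = X) on D(V)={1,2,3,4} D(Z)={3,6} D(X)={2,3,4,5}: V {1,2,3,4}->{1,2}; Z {3,6}->{3}; X {2,3,4,5}->{4,5}
Constraint 3 (V + Z = X) on D(V)={1,2} D(Z)={3} D(X)={4,5}: no change
So after constraint 3: D(Z) = {3}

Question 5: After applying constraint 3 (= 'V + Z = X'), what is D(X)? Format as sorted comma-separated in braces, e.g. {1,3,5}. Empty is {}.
Answer: {4,5}

Derivation:
Constraint 1 (V + X = Z) on D(V)={1,2,3,4,5,6} D(X)={2,3,4,5,6} D(Z)={1,2,3,6}: V {1,2,3,4,5,6}->{1,2,3,4}; X {2,3,4,5,6}->{2,3,4,5}; Z {1,2,3,6}->{3,6}
Constraint 2 (V + Z = X) on D(V)={1,2,3,4} D(Z)={3,6} D(X)={2,3,4,5}: V {1,2,3,4}->{1,2}; Z {3,6}->{3}; X {2,3,4,5}->{4,5}
Constraint 3 (V + Z = X) on D(V)={1,2} D(Z)={3} D(X)={4,5}: no change
So after constraint 3: D(X) = {4,5}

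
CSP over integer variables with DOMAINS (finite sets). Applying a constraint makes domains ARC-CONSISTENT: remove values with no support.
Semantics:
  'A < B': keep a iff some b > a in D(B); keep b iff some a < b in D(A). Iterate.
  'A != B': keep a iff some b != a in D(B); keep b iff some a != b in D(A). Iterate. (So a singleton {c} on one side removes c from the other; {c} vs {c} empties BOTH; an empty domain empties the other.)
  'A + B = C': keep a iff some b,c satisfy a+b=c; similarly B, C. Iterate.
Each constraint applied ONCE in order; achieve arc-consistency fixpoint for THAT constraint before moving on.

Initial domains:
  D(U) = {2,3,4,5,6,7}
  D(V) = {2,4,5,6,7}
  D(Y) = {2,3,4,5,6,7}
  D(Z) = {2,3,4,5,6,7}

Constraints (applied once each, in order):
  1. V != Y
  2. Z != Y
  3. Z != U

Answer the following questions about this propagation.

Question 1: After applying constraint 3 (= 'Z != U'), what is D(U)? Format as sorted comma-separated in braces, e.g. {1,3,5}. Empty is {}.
Constraint 1 (V != Y) on D(V)={2,4,5,6,7} D(Y)={2,3,4,5,6,7}: no change
Constraint 2 (Z != Y) on D(Z)={2,3,4,5,6,7} D(Y)={2,3,4,5,6,7}: no change
Constraint 3 (Z != U) on D(Z)={2,3,4,5,6,7} D(U)={2,3,4,5,6,7}: no change
So after constraint 3: D(U) = {2,3,4,5,6,7}

Answer: {2,3,4,5,6,7}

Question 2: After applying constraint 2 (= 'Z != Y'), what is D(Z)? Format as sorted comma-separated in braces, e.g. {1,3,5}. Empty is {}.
Constraint 1 (V != Y) on D(V)={2,4,5,6,7} D(Y)={2,3,4,5,6,7}: no change
Constraint 2 (Z != Y) on D(Z)={2,3,4,5,6,7} D(Y)={2,3,4,5,6,7}: no change
So after constraint 2: D(Z) = {2,3,4,5,6,7}

Answer: {2,3,4,5,6,7}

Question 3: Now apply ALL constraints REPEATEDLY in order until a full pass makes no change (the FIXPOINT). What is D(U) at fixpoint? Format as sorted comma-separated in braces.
pass 0 (initial): D(U)={2,3,4,5,6,7}
pass 1: no change
Fixpoint after 1 passes: D(U) = {2,3,4,5,6,7}

Answer: {2,3,4,5,6,7}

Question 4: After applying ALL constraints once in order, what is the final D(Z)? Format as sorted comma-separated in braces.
Constraint 1 (V != Y) on D(V)={2,4,5,6,7} D(Y)={2,3,4,5,6,7}: no change
Constraint 2 (Z != Y) on D(Z)={2,3,4,5,6,7} D(Y)={2,3,4,5,6,7}: no change
Constraint 3 (Z != U) on D(Z)={2,3,4,5,6,7} D(U)={2,3,4,5,6,7}: no change
So after all 3 constraints: D(Z) = {2,3,4,5,6,7}

Answer: {2,3,4,5,6,7}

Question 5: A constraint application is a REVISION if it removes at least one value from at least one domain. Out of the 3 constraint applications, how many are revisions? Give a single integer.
Answer: 0

Derivation:
Constraint 1 (V != Y) on D(V)={2,4,5,6,7} D(Y)={2,3,4,5,6,7}: no change => not a revision
Constraint 2 (Z != Y) on D(Z)={2,3,4,5,6,7} D(Y)={2,3,4,5,6,7}: no change => not a revision
Constraint 3 (Z != U) on D(Z)={2,3,4,5,6,7} D(U)={2,3,4,5,6,7}: no change => not a revision
Total revisions = 0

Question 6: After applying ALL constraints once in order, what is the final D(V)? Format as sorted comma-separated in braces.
Constraint 1 (V != Y) on D(V)={2,4,5,6,7} D(Y)={2,3,4,5,6,7}: no change
Constraint 2 (Z != Y) on D(Z)={2,3,4,5,6,7} D(Y)={2,3,4,5,6,7}: no change
Constraint 3 (Z != U) on D(Z)={2,3,4,5,6,7} D(U)={2,3,4,5,6,7}: no change
So after all 3 constraints: D(V) = {2,4,5,6,7}

Answer: {2,4,5,6,7}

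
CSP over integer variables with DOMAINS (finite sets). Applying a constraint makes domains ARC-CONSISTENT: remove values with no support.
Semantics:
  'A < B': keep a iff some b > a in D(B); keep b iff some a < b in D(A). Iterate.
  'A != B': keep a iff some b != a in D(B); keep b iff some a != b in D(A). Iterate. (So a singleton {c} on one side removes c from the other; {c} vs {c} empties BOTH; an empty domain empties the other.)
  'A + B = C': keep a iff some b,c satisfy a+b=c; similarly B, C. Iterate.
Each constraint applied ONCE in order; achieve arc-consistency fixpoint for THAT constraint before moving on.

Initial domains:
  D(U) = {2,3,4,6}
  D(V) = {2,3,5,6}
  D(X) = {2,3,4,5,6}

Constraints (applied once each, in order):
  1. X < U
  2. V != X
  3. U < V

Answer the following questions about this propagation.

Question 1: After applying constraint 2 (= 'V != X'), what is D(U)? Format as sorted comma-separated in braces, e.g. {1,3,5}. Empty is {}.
Answer: {3,4,6}

Derivation:
Constraint 1 (X < U) on D(X)={2,3,4,5,6} D(U)={2,3,4,6}: X {2,3,4,5,6}->{2,3,4,5}; U {2,3,4,6}->{3,4,6}
Constraint 2 (V != X) on D(V)={2,3,5,6} D(X)={2,3,4,5}: no change
So after constraint 2: D(U) = {3,4,6}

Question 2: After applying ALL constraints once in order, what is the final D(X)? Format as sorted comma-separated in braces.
Constraint 1 (X < U) on D(X)={2,3,4,5,6} D(U)={2,3,4,6}: X {2,3,4,5,6}->{2,3,4,5}; U {2,3,4,6}->{3,4,6}
Constraint 2 (V != X) on D(V)={2,3,5,6} D(X)={2,3,4,5}: no change
Constraint 3 (U < V) on D(U)={3,4,6} D(V)={2,3,5,6}: U {3,4,6}->{3,4}; V {2,3,5,6}->{5,6}
So after all 3 constraints: D(X) = {2,3,4,5}

Answer: {2,3,4,5}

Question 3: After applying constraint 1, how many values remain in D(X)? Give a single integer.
Answer: 4

Derivation:
Constraint 1 (X < U) on D(X)={2,3,4,5,6} D(U)={2,3,4,6}: X {2,3,4,5,6}->{2,3,4,5}; U {2,3,4,6}->{3,4,6}
So after constraint 1: D(X)={2,3,4,5}, size = 4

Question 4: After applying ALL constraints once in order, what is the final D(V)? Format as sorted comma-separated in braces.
Constraint 1 (X < U) on D(X)={2,3,4,5,6} D(U)={2,3,4,6}: X {2,3,4,5,6}->{2,3,4,5}; U {2,3,4,6}->{3,4,6}
Constraint 2 (V != X) on D(V)={2,3,5,6} D(X)={2,3,4,5}: no change
Constraint 3 (U < V) on D(U)={3,4,6} D(V)={2,3,5,6}: U {3,4,6}->{3,4}; V {2,3,5,6}->{5,6}
So after all 3 constraints: D(V) = {5,6}

Answer: {5,6}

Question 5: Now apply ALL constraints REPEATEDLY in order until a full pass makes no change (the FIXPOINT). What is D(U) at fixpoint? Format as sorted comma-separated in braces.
pass 0 (initial): D(U)={2,3,4,6}
pass 1: U {2,3,4,6}->{3,4}; V {2,3,5,6}->{5,6}; X {2,3,4,5,6}->{2,3,4,5}
pass 2: X {2,3,4,5}->{2,3}
pass 3: no change
Fixpoint after 3 passes: D(U) = {3,4}

Answer: {3,4}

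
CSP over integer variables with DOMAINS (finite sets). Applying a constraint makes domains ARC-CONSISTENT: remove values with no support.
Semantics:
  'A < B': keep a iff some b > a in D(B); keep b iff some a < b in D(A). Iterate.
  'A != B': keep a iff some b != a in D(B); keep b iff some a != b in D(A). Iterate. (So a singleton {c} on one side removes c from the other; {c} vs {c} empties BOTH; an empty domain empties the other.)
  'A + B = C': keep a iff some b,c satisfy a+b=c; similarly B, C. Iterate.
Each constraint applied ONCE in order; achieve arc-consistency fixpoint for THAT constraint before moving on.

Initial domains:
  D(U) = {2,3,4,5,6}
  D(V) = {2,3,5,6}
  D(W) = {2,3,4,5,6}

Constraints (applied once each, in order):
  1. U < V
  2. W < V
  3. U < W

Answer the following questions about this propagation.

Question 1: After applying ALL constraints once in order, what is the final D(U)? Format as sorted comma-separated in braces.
Answer: {2,3,4}

Derivation:
Constraint 1 (U < V) on D(U)={2,3,4,5,6} D(V)={2,3,5,6}: U {2,3,4,5,6}->{2,3,4,5}; V {2,3,5,6}->{3,5,6}
Constraint 2 (W < V) on D(W)={2,3,4,5,6} D(V)={3,5,6}: W {2,3,4,5,6}->{2,3,4,5}
Constraint 3 (U < W) on D(U)={2,3,4,5} D(W)={2,3,4,5}: U {2,3,4,5}->{2,3,4}; W {2,3,4,5}->{3,4,5}
So after all 3 constraints: D(U) = {2,3,4}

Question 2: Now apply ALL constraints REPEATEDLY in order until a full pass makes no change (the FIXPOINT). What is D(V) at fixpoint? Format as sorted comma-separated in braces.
Answer: {5,6}

Derivation:
pass 0 (initial): D(V)={2,3,5,6}
pass 1: U {2,3,4,5,6}->{2,3,4}; V {2,3,5,6}->{3,5,6}; W {2,3,4,5,6}->{3,4,5}
pass 2: V {3,5,6}->{5,6}
pass 3: no change
Fixpoint after 3 passes: D(V) = {5,6}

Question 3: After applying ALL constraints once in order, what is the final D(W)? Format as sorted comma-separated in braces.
Constraint 1 (U < V) on D(U)={2,3,4,5,6} D(V)={2,3,5,6}: U {2,3,4,5,6}->{2,3,4,5}; V {2,3,5,6}->{3,5,6}
Constraint 2 (W < V) on D(W)={2,3,4,5,6} D(V)={3,5,6}: W {2,3,4,5,6}->{2,3,4,5}
Constraint 3 (U < W) on D(U)={2,3,4,5} D(W)={2,3,4,5}: U {2,3,4,5}->{2,3,4}; W {2,3,4,5}->{3,4,5}
So after all 3 constraints: D(W) = {3,4,5}

Answer: {3,4,5}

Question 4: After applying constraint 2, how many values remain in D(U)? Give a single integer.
Answer: 4

Derivation:
Constraint 1 (U < V) on D(U)={2,3,4,5,6} D(V)={2,3,5,6}: U {2,3,4,5,6}->{2,3,4,5}; V {2,3,5,6}->{3,5,6}
Constraint 2 (W < V) on D(W)={2,3,4,5,6} D(V)={3,5,6}: W {2,3,4,5,6}->{2,3,4,5}
So after constraint 2: D(U)={2,3,4,5}, size = 4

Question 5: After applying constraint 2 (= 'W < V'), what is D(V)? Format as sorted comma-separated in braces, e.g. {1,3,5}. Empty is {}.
Constraint 1 (U < V) on D(U)={2,3,4,5,6} D(V)={2,3,5,6}: U {2,3,4,5,6}->{2,3,4,5}; V {2,3,5,6}->{3,5,6}
Constraint 2 (W < V) on D(W)={2,3,4,5,6} D(V)={3,5,6}: W {2,3,4,5,6}->{2,3,4,5}
So after constraint 2: D(V) = {3,5,6}

Answer: {3,5,6}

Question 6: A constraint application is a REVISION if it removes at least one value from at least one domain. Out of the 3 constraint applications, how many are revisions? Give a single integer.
Answer: 3

Derivation:
Constraint 1 (U < V) on D(U)={2,3,4,5,6} D(V)={2,3,5,6}: U {2,3,4,5,6}->{2,3,4,5}; V {2,3,5,6}->{3,5,6} => REVISION
Constraint 2 (W < V) on D(W)={2,3,4,5,6} D(V)={3,5,6}: W {2,3,4,5,6}->{2,3,4,5} => REVISION
Constraint 3 (U < W) on D(U)={2,3,4,5} D(W)={2,3,4,5}: U {2,3,4,5}->{2,3,4}; W {2,3,4,5}->{3,4,5} => REVISION
Total revisions = 3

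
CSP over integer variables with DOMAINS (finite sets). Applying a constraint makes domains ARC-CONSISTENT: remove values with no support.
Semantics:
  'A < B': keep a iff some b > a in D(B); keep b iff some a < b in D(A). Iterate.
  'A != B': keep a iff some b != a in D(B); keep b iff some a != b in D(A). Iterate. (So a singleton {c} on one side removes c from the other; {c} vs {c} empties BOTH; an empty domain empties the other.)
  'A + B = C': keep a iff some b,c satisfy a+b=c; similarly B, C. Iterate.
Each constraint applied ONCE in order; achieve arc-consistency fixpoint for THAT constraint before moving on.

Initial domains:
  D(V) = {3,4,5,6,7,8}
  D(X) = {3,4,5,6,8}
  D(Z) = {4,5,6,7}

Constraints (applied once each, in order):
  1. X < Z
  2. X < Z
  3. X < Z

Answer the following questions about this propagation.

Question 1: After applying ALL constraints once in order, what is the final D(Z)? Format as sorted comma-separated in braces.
Constraint 1 (X < Z) on D(X)={3,4,5,6,8} D(Z)={4,5,6,7}: X {3,4,5,6,8}->{3,4,5,6}
Constraint 2 (X < Z) on D(X)={3,4,5,6} D(Z)={4,5,6,7}: no change
Constraint 3 (X < Z) on D(X)={3,4,5,6} D(Z)={4,5,6,7}: no change
So after all 3 constraints: D(Z) = {4,5,6,7}

Answer: {4,5,6,7}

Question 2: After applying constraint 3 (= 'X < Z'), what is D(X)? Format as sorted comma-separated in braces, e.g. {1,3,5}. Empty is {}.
Answer: {3,4,5,6}

Derivation:
Constraint 1 (X < Z) on D(X)={3,4,5,6,8} D(Z)={4,5,6,7}: X {3,4,5,6,8}->{3,4,5,6}
Constraint 2 (X < Z) on D(X)={3,4,5,6} D(Z)={4,5,6,7}: no change
Constraint 3 (X < Z) on D(X)={3,4,5,6} D(Z)={4,5,6,7}: no change
So after constraint 3: D(X) = {3,4,5,6}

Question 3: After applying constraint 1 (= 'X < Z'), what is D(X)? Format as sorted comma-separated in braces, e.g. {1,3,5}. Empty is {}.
Constraint 1 (X < Z) on D(X)={3,4,5,6,8} D(Z)={4,5,6,7}: X {3,4,5,6,8}->{3,4,5,6}
So after constraint 1: D(X) = {3,4,5,6}

Answer: {3,4,5,6}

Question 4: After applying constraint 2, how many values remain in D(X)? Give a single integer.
Constraint 1 (X < Z) on D(X)={3,4,5,6,8} D(Z)={4,5,6,7}: X {3,4,5,6,8}->{3,4,5,6}
Constraint 2 (X < Z) on D(X)={3,4,5,6} D(Z)={4,5,6,7}: no change
So after constraint 2: D(X)={3,4,5,6}, size = 4

Answer: 4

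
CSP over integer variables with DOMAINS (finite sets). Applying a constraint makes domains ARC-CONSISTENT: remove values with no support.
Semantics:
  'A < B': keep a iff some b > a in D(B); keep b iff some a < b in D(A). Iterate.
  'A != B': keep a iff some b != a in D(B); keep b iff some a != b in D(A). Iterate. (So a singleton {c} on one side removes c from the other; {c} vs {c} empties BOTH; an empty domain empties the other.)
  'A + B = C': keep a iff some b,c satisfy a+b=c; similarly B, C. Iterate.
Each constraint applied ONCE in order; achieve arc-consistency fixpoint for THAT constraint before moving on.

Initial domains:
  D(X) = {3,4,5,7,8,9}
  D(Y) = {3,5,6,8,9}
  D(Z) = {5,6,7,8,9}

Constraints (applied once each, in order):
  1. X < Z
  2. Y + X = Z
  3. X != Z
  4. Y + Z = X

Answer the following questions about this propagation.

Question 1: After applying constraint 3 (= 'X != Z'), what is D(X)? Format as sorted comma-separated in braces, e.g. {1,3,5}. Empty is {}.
Constraint 1 (X < Z) on D(X)={3,4,5,7,8,9} D(Z)={5,6,7,8,9}: X {3,4,5,7,8,9}->{3,4,5,7,8}
Constraint 2 (Y + X = Z) on D(Y)={3,5,6,8,9} D(X)={3,4,5,7,8} D(Z)={5,6,7,8,9}: Y {3,5,6,8,9}->{3,5,6}; X {3,4,5,7,8}->{3,4,5}; Z {5,6,7,8,9}->{6,7,8,9}
Constraint 3 (X != Z) on D(X)={3,4,5} D(Z)={6,7,8,9}: no change
So after constraint 3: D(X) = {3,4,5}

Answer: {3,4,5}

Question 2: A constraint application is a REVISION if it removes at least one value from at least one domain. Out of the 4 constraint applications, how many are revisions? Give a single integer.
Answer: 3

Derivation:
Constraint 1 (X < Z) on D(X)={3,4,5,7,8,9} D(Z)={5,6,7,8,9}: X {3,4,5,7,8,9}->{3,4,5,7,8} => REVISION
Constraint 2 (Y + X = Z) on D(Y)={3,5,6,8,9} D(X)={3,4,5,7,8} D(Z)={5,6,7,8,9}: Y {3,5,6,8,9}->{3,5,6}; X {3,4,5,7,8}->{3,4,5}; Z {5,6,7,8,9}->{6,7,8,9} => REVISION
Constraint 3 (X != Z) on D(X)={3,4,5} D(Z)={6,7,8,9}: no change => not a revision
Constraint 4 (Y + Z = X) on D(Y)={3,5,6} D(Z)={6,7,8,9} D(X)={3,4,5}: Y {3,5,6}->{}; Z {6,7,8,9}->{}; X {3,4,5}->{} => REVISION
Total revisions = 3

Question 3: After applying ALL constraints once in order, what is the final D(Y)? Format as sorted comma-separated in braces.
Constraint 1 (X < Z) on D(X)={3,4,5,7,8,9} D(Z)={5,6,7,8,9}: X {3,4,5,7,8,9}->{3,4,5,7,8}
Constraint 2 (Y + X = Z) on D(Y)={3,5,6,8,9} D(X)={3,4,5,7,8} D(Z)={5,6,7,8,9}: Y {3,5,6,8,9}->{3,5,6}; X {3,4,5,7,8}->{3,4,5}; Z {5,6,7,8,9}->{6,7,8,9}
Constraint 3 (X != Z) on D(X)={3,4,5} D(Z)={6,7,8,9}: no change
Constraint 4 (Y + Z = X) on D(Y)={3,5,6} D(Z)={6,7,8,9} D(X)={3,4,5}: Y {3,5,6}->{}; Z {6,7,8,9}->{}; X {3,4,5}->{}
So after all 4 constraints: D(Y) = {}

Answer: {}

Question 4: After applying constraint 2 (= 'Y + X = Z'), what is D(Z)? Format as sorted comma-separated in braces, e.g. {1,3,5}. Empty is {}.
Answer: {6,7,8,9}

Derivation:
Constraint 1 (X < Z) on D(X)={3,4,5,7,8,9} D(Z)={5,6,7,8,9}: X {3,4,5,7,8,9}->{3,4,5,7,8}
Constraint 2 (Y + X = Z) on D(Y)={3,5,6,8,9} D(X)={3,4,5,7,8} D(Z)={5,6,7,8,9}: Y {3,5,6,8,9}->{3,5,6}; X {3,4,5,7,8}->{3,4,5}; Z {5,6,7,8,9}->{6,7,8,9}
So after constraint 2: D(Z) = {6,7,8,9}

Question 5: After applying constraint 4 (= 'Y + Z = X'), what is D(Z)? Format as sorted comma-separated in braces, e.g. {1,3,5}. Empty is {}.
Answer: {}

Derivation:
Constraint 1 (X < Z) on D(X)={3,4,5,7,8,9} D(Z)={5,6,7,8,9}: X {3,4,5,7,8,9}->{3,4,5,7,8}
Constraint 2 (Y + X = Z) on D(Y)={3,5,6,8,9} D(X)={3,4,5,7,8} D(Z)={5,6,7,8,9}: Y {3,5,6,8,9}->{3,5,6}; X {3,4,5,7,8}->{3,4,5}; Z {5,6,7,8,9}->{6,7,8,9}
Constraint 3 (X != Z) on D(X)={3,4,5} D(Z)={6,7,8,9}: no change
Constraint 4 (Y + Z = X) on D(Y)={3,5,6} D(Z)={6,7,8,9} D(X)={3,4,5}: Y {3,5,6}->{}; Z {6,7,8,9}->{}; X {3,4,5}->{}
So after constraint 4: D(Z) = {}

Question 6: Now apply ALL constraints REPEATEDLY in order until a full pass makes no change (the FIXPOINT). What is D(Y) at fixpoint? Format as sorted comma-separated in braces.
pass 0 (initial): D(Y)={3,5,6,8,9}
pass 1: X {3,4,5,7,8,9}->{}; Y {3,5,6,8,9}->{}; Z {5,6,7,8,9}->{}
pass 2: no change
Fixpoint after 2 passes: D(Y) = {}

Answer: {}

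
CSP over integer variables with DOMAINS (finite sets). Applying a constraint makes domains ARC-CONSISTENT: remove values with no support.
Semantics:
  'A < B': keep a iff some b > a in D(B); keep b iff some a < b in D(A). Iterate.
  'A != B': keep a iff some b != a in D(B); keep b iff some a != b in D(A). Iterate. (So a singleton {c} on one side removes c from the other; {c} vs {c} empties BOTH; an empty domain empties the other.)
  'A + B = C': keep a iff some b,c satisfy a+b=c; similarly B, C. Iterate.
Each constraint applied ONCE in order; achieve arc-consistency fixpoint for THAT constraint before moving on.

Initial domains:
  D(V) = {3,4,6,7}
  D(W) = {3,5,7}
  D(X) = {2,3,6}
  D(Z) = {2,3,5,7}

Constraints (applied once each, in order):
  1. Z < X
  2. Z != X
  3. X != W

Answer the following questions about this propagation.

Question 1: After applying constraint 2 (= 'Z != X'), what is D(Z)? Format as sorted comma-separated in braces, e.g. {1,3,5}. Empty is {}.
Answer: {2,3,5}

Derivation:
Constraint 1 (Z < X) on D(Z)={2,3,5,7} D(X)={2,3,6}: Z {2,3,5,7}->{2,3,5}; X {2,3,6}->{3,6}
Constraint 2 (Z != X) on D(Z)={2,3,5} D(X)={3,6}: no change
So after constraint 2: D(Z) = {2,3,5}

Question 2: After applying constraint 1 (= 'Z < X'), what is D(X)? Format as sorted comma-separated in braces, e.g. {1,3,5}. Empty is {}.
Constraint 1 (Z < X) on D(Z)={2,3,5,7} D(X)={2,3,6}: Z {2,3,5,7}->{2,3,5}; X {2,3,6}->{3,6}
So after constraint 1: D(X) = {3,6}

Answer: {3,6}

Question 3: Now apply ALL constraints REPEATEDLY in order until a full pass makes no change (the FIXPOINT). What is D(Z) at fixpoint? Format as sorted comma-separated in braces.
pass 0 (initial): D(Z)={2,3,5,7}
pass 1: X {2,3,6}->{3,6}; Z {2,3,5,7}->{2,3,5}
pass 2: no change
Fixpoint after 2 passes: D(Z) = {2,3,5}

Answer: {2,3,5}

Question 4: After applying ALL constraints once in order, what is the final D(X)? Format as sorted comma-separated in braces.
Constraint 1 (Z < X) on D(Z)={2,3,5,7} D(X)={2,3,6}: Z {2,3,5,7}->{2,3,5}; X {2,3,6}->{3,6}
Constraint 2 (Z != X) on D(Z)={2,3,5} D(X)={3,6}: no change
Constraint 3 (X != W) on D(X)={3,6} D(W)={3,5,7}: no change
So after all 3 constraints: D(X) = {3,6}

Answer: {3,6}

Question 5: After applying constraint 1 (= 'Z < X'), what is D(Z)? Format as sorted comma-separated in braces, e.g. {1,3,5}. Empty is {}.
Answer: {2,3,5}

Derivation:
Constraint 1 (Z < X) on D(Z)={2,3,5,7} D(X)={2,3,6}: Z {2,3,5,7}->{2,3,5}; X {2,3,6}->{3,6}
So after constraint 1: D(Z) = {2,3,5}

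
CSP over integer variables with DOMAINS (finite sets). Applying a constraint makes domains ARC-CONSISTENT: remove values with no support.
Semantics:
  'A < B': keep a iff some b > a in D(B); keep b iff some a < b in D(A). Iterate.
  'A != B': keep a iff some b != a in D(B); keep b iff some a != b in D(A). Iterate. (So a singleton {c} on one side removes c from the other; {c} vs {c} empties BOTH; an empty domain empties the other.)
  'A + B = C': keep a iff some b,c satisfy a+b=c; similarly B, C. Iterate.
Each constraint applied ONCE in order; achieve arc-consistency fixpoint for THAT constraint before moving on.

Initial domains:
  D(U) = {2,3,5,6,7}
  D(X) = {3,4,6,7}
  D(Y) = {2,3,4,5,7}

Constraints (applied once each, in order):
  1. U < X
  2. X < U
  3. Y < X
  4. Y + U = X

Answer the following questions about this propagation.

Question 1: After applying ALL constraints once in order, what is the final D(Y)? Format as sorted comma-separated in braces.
Constraint 1 (U < X) on D(U)={2,3,5,6,7} D(X)={3,4,6,7}: U {2,3,5,6,7}->{2,3,5,6}
Constraint 2 (X < U) on D(X)={3,4,6,7} D(U)={2,3,5,6}: X {3,4,6,7}->{3,4}; U {2,3,5,6}->{5,6}
Constraint 3 (Y < X) on D(Y)={2,3,4,5,7} D(X)={3,4}: Y {2,3,4,5,7}->{2,3}
Constraint 4 (Y + U = X) on D(Y)={2,3} D(U)={5,6} D(X)={3,4}: Y {2,3}->{}; U {5,6}->{}; X {3,4}->{}
So after all 4 constraints: D(Y) = {}

Answer: {}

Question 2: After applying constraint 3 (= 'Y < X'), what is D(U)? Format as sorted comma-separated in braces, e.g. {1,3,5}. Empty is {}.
Constraint 1 (U < X) on D(U)={2,3,5,6,7} D(X)={3,4,6,7}: U {2,3,5,6,7}->{2,3,5,6}
Constraint 2 (X < U) on D(X)={3,4,6,7} D(U)={2,3,5,6}: X {3,4,6,7}->{3,4}; U {2,3,5,6}->{5,6}
Constraint 3 (Y < X) on D(Y)={2,3,4,5,7} D(X)={3,4}: Y {2,3,4,5,7}->{2,3}
So after constraint 3: D(U) = {5,6}

Answer: {5,6}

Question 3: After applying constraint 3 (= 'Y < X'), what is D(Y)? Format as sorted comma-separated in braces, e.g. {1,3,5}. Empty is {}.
Constraint 1 (U < X) on D(U)={2,3,5,6,7} D(X)={3,4,6,7}: U {2,3,5,6,7}->{2,3,5,6}
Constraint 2 (X < U) on D(X)={3,4,6,7} D(U)={2,3,5,6}: X {3,4,6,7}->{3,4}; U {2,3,5,6}->{5,6}
Constraint 3 (Y < X) on D(Y)={2,3,4,5,7} D(X)={3,4}: Y {2,3,4,5,7}->{2,3}
So after constraint 3: D(Y) = {2,3}

Answer: {2,3}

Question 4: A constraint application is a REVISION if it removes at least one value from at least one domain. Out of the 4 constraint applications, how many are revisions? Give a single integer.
Answer: 4

Derivation:
Constraint 1 (U < X) on D(U)={2,3,5,6,7} D(X)={3,4,6,7}: U {2,3,5,6,7}->{2,3,5,6} => REVISION
Constraint 2 (X < U) on D(X)={3,4,6,7} D(U)={2,3,5,6}: X {3,4,6,7}->{3,4}; U {2,3,5,6}->{5,6} => REVISION
Constraint 3 (Y < X) on D(Y)={2,3,4,5,7} D(X)={3,4}: Y {2,3,4,5,7}->{2,3} => REVISION
Constraint 4 (Y + U = X) on D(Y)={2,3} D(U)={5,6} D(X)={3,4}: Y {2,3}->{}; U {5,6}->{}; X {3,4}->{} => REVISION
Total revisions = 4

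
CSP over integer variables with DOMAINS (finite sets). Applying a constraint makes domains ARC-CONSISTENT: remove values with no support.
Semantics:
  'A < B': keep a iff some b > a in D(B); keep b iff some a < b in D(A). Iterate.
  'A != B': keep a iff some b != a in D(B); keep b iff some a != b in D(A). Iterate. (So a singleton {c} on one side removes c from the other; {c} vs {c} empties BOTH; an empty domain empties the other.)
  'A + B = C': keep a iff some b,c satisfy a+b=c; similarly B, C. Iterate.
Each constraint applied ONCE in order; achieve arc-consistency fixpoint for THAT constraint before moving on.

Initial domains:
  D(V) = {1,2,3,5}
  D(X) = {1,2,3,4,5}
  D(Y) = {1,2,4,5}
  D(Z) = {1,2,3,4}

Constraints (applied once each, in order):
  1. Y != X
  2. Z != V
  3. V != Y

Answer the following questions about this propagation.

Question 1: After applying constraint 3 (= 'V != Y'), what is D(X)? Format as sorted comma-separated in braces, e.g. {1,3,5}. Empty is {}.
Constraint 1 (Y != X) on D(Y)={1,2,4,5} D(X)={1,2,3,4,5}: no change
Constraint 2 (Z != V) on D(Z)={1,2,3,4} D(V)={1,2,3,5}: no change
Constraint 3 (V != Y) on D(V)={1,2,3,5} D(Y)={1,2,4,5}: no change
So after constraint 3: D(X) = {1,2,3,4,5}

Answer: {1,2,3,4,5}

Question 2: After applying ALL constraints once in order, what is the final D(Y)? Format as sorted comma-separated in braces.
Constraint 1 (Y != X) on D(Y)={1,2,4,5} D(X)={1,2,3,4,5}: no change
Constraint 2 (Z != V) on D(Z)={1,2,3,4} D(V)={1,2,3,5}: no change
Constraint 3 (V != Y) on D(V)={1,2,3,5} D(Y)={1,2,4,5}: no change
So after all 3 constraints: D(Y) = {1,2,4,5}

Answer: {1,2,4,5}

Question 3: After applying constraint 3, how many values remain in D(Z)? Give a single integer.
Answer: 4

Derivation:
Constraint 1 (Y != X) on D(Y)={1,2,4,5} D(X)={1,2,3,4,5}: no change
Constraint 2 (Z != V) on D(Z)={1,2,3,4} D(V)={1,2,3,5}: no change
Constraint 3 (V != Y) on D(V)={1,2,3,5} D(Y)={1,2,4,5}: no change
So after constraint 3: D(Z)={1,2,3,4}, size = 4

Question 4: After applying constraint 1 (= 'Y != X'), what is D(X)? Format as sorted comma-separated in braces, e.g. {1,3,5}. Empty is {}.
Constraint 1 (Y != X) on D(Y)={1,2,4,5} D(X)={1,2,3,4,5}: no change
So after constraint 1: D(X) = {1,2,3,4,5}

Answer: {1,2,3,4,5}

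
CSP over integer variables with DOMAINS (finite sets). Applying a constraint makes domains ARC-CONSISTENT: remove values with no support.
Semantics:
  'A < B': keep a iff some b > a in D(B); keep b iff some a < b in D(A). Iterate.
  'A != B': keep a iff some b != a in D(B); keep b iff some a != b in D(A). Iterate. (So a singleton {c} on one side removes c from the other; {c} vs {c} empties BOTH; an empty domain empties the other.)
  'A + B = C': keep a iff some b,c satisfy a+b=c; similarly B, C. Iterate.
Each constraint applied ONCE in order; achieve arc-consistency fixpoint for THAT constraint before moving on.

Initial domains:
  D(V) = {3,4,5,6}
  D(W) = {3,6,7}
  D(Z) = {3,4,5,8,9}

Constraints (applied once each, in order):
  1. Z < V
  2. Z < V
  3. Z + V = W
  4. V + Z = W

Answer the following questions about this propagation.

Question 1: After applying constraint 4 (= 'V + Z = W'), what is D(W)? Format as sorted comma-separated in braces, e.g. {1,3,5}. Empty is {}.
Constraint 1 (Z < V) on D(Z)={3,4,5,8,9} D(V)={3,4,5,6}: Z {3,4,5,8,9}->{3,4,5}; V {3,4,5,6}->{4,5,6}
Constraint 2 (Z < V) on D(Z)={3,4,5} D(V)={4,5,6}: no change
Constraint 3 (Z + V = W) on D(Z)={3,4,5} D(V)={4,5,6} D(W)={3,6,7}: Z {3,4,5}->{3}; V {4,5,6}->{4}; W {3,6,7}->{7}
Constraint 4 (V + Z = W) on D(V)={4} D(Z)={3} D(W)={7}: no change
So after constraint 4: D(W) = {7}

Answer: {7}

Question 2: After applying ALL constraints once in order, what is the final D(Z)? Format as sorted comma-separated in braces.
Constraint 1 (Z < V) on D(Z)={3,4,5,8,9} D(V)={3,4,5,6}: Z {3,4,5,8,9}->{3,4,5}; V {3,4,5,6}->{4,5,6}
Constraint 2 (Z < V) on D(Z)={3,4,5} D(V)={4,5,6}: no change
Constraint 3 (Z + V = W) on D(Z)={3,4,5} D(V)={4,5,6} D(W)={3,6,7}: Z {3,4,5}->{3}; V {4,5,6}->{4}; W {3,6,7}->{7}
Constraint 4 (V + Z = W) on D(V)={4} D(Z)={3} D(W)={7}: no change
So after all 4 constraints: D(Z) = {3}

Answer: {3}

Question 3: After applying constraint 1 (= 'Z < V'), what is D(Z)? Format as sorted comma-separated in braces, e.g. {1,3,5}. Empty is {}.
Answer: {3,4,5}

Derivation:
Constraint 1 (Z < V) on D(Z)={3,4,5,8,9} D(V)={3,4,5,6}: Z {3,4,5,8,9}->{3,4,5}; V {3,4,5,6}->{4,5,6}
So after constraint 1: D(Z) = {3,4,5}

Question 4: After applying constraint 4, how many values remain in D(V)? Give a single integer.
Answer: 1

Derivation:
Constraint 1 (Z < V) on D(Z)={3,4,5,8,9} D(V)={3,4,5,6}: Z {3,4,5,8,9}->{3,4,5}; V {3,4,5,6}->{4,5,6}
Constraint 2 (Z < V) on D(Z)={3,4,5} D(V)={4,5,6}: no change
Constraint 3 (Z + V = W) on D(Z)={3,4,5} D(V)={4,5,6} D(W)={3,6,7}: Z {3,4,5}->{3}; V {4,5,6}->{4}; W {3,6,7}->{7}
Constraint 4 (V + Z = W) on D(V)={4} D(Z)={3} D(W)={7}: no change
So after constraint 4: D(V)={4}, size = 1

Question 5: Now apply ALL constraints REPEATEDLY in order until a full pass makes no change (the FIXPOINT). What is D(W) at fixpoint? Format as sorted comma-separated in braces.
Answer: {7}

Derivation:
pass 0 (initial): D(W)={3,6,7}
pass 1: V {3,4,5,6}->{4}; W {3,6,7}->{7}; Z {3,4,5,8,9}->{3}
pass 2: no change
Fixpoint after 2 passes: D(W) = {7}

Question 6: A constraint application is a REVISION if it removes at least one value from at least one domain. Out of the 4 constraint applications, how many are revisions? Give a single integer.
Answer: 2

Derivation:
Constraint 1 (Z < V) on D(Z)={3,4,5,8,9} D(V)={3,4,5,6}: Z {3,4,5,8,9}->{3,4,5}; V {3,4,5,6}->{4,5,6} => REVISION
Constraint 2 (Z < V) on D(Z)={3,4,5} D(V)={4,5,6}: no change => not a revision
Constraint 3 (Z + V = W) on D(Z)={3,4,5} D(V)={4,5,6} D(W)={3,6,7}: Z {3,4,5}->{3}; V {4,5,6}->{4}; W {3,6,7}->{7} => REVISION
Constraint 4 (V + Z = W) on D(V)={4} D(Z)={3} D(W)={7}: no change => not a revision
Total revisions = 2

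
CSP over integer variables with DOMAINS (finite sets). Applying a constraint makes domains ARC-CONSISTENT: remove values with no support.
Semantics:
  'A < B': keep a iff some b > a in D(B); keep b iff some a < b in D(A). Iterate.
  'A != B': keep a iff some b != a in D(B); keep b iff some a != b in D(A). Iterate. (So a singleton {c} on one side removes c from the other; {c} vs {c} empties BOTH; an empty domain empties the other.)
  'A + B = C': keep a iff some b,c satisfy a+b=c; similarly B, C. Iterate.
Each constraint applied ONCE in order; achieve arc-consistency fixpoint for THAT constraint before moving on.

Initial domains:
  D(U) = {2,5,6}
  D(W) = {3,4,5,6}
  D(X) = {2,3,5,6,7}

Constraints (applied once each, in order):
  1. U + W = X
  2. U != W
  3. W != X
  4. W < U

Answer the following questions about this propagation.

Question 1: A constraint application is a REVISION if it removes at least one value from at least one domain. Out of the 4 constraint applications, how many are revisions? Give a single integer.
Constraint 1 (U + W = X) on D(U)={2,5,6} D(W)={3,4,5,6} D(X)={2,3,5,6,7}: U {2,5,6}->{2}; W {3,4,5,6}->{3,4,5}; X {2,3,5,6,7}->{5,6,7} => REVISION
Constraint 2 (U != W) on D(U)={2} D(W)={3,4,5}: no change => not a revision
Constraint 3 (W != X) on D(W)={3,4,5} D(X)={5,6,7}: no change => not a revision
Constraint 4 (W < U) on D(W)={3,4,5} D(U)={2}: W {3,4,5}->{}; U {2}->{} => REVISION
Total revisions = 2

Answer: 2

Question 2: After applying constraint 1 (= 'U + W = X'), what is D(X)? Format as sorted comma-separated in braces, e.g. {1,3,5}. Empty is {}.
Constraint 1 (U + W = X) on D(U)={2,5,6} D(W)={3,4,5,6} D(X)={2,3,5,6,7}: U {2,5,6}->{2}; W {3,4,5,6}->{3,4,5}; X {2,3,5,6,7}->{5,6,7}
So after constraint 1: D(X) = {5,6,7}

Answer: {5,6,7}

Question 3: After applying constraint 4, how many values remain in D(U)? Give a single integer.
Constraint 1 (U + W = X) on D(U)={2,5,6} D(W)={3,4,5,6} D(X)={2,3,5,6,7}: U {2,5,6}->{2}; W {3,4,5,6}->{3,4,5}; X {2,3,5,6,7}->{5,6,7}
Constraint 2 (U != W) on D(U)={2} D(W)={3,4,5}: no change
Constraint 3 (W != X) on D(W)={3,4,5} D(X)={5,6,7}: no change
Constraint 4 (W < U) on D(W)={3,4,5} D(U)={2}: W {3,4,5}->{}; U {2}->{}
So after constraint 4: D(U)={}, size = 0

Answer: 0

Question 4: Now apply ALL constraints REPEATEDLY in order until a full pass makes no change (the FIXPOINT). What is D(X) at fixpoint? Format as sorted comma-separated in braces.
pass 0 (initial): D(X)={2,3,5,6,7}
pass 1: U {2,5,6}->{}; W {3,4,5,6}->{}; X {2,3,5,6,7}->{5,6,7}
pass 2: X {5,6,7}->{}
pass 3: no change
Fixpoint after 3 passes: D(X) = {}

Answer: {}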